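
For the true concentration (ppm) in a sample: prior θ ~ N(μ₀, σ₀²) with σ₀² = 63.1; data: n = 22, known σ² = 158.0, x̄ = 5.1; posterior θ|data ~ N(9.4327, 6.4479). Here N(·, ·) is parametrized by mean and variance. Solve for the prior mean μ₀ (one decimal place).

With known observation variance, the Normal–Normal posterior has precision τ_n = τ₀ + n/σ² and mean μ_n = (τ₀μ₀ + (n/σ²)x̄)/τ_n.
Here τ₀ = 1/63.1 = 0.015848 and τ_data = 22/158.0 = 0.139241, so τ_n = 0.155089.
Rearranging for μ₀: μ₀ = (μ_n·τ_n − τ_data·x̄)/τ₀ = (9.4327·0.155089 − 0.139241·5.1) / 0.015848 = 0.752779/0.015848 ≈ 47.5.

μ₀ = 47.5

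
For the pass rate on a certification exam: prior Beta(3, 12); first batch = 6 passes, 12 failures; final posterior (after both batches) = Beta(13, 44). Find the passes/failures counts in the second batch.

4 passes and 20 failures

Because Beta–binomial updating is additive in the counts, the combined data contributed (α_post−α_prior, β_post−β_prior) successes and failures.
Total across both batches: 13−3=10 passes, 44−12=32 failures.
Subtract the first batch: 10−6=4 passes and 32−12=20 failures.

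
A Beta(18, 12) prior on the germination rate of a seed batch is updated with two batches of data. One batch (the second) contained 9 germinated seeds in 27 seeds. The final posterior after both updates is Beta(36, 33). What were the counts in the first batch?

9 germinated seeds and 3 non-germinating seeds

Sequential conjugate updates are equivalent to a single update on the pooled data, so total successes = posterior α − prior α and total failures = posterior β − prior β.
Total across both batches: 36−18=18 germinated seeds, 33−12=21 non-germinating seeds.
Subtract the second batch: 18−9=9 germinated seeds and 21−18=3 non-germinating seeds.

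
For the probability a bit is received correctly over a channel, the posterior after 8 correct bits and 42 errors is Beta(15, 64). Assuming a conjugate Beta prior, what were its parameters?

Under Beta–binomial conjugacy the posterior parameters are (α+s, β+f).
Subtract the data counts: 15−8=7, 64−42=22.

Beta(7, 22)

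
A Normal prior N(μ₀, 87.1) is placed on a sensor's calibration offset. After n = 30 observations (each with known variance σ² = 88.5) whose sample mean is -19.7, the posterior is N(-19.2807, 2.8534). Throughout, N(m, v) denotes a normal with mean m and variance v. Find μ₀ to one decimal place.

With known observation variance, the Normal–Normal posterior has precision τ_n = τ₀ + n/σ² and mean μ_n = (τ₀μ₀ + (n/σ²)x̄)/τ_n.
Here τ₀ = 1/87.1 = 0.011481 and τ_data = 30/88.5 = 0.338983, so τ_n = 0.350464.
Rearranging for μ₀: μ₀ = (μ_n·τ_n − τ_data·x̄)/τ₀ = (-19.2807·0.350464 − 0.338983·-19.7) / 0.011481 = -0.079226/0.011481 ≈ -6.9.

μ₀ = -6.9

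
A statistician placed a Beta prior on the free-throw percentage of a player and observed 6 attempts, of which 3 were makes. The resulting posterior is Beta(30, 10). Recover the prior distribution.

Beta(27, 7)

A Beta(a, b) prior with s successes and f failures in binomial data gives a Beta(a+s, b+f) posterior.
Subtract the data counts: 30−3=27, 10−3=7.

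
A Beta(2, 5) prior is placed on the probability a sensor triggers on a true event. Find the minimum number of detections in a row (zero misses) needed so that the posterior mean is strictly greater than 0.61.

After k detections and 0 misses the posterior is Beta(2+k, 5), with mean (2+k)/(2+5+k).
Set (2+k)/(7+k) > 0.61 and solve: k > (0.61·7 − 2)/(1 − 0.61) = 5.821.
The smallest integer exceeding 5.821 is 6.

k = 6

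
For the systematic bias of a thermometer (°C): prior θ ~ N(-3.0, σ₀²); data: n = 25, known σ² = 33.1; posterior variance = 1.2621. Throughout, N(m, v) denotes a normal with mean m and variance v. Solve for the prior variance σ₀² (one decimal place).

σ₀² = 27.0

Posterior precision equals prior precision plus data precision: 1/σ_n² = 1/σ₀² + n/σ².
So 1/σ₀² = 1/1.2621 − 25/33.1 = 0.792330 − 0.755287 = 0.037043.
Hence σ₀² = 1/0.037043 ≈ 27.0.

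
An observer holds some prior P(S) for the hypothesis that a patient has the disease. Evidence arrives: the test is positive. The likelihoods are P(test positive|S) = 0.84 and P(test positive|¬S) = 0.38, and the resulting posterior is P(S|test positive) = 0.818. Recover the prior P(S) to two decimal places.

Bayes' rule in odds form gives O(S|E) = O(S)·[P(E|S)/P(E|¬S)], hence O(S) = O(S|E)/LR.
Posterior odds = 0.818/(1−0.818) = 4.4945. LR = 0.84/0.38 = 2.2105.
Prior odds = 4.4945/2.2105 = 2.0333, so P(S) = 2.0333/(1+2.0333) ≈ 0.67.

P(S) = 0.67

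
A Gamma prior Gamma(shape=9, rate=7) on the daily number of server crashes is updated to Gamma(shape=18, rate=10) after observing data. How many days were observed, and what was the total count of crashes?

n = 3 days with total 9 crashes

A Gamma(α, β) prior (rate parametrization) on a Poisson rate with n observations summing to S gives posterior Gamma(α+S, β+n).
Matching: Σxᵢ = 18 − 9 = 9 and n = 10 − 7 = 3.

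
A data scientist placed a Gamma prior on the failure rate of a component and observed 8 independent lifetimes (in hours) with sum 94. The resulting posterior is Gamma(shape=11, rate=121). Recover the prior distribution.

For an exponential likelihood with a Gamma(α, β) prior on the rate, n observations with total T give posterior Gamma(α+n, β+T).
So α = 11 − 8 = 3 and β = 121 − 94 = 27.

Gamma(shape=3, rate=27)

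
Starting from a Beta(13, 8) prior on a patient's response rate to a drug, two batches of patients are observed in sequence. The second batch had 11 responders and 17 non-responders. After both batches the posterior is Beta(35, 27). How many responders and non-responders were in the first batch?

11 responders and 2 non-responders

Sequential conjugate updates are equivalent to a single update on the pooled data, so total successes = posterior α − prior α and total failures = posterior β − prior β.
Total across both batches: 35−13=22 responders, 27−8=19 non-responders.
Subtract the second batch: 22−11=11 responders and 19−17=2 non-responders.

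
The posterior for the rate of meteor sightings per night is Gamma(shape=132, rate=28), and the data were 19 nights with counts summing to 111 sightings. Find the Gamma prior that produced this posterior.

Gamma–Poisson conjugacy: posterior shape = α + Σxᵢ, posterior rate = β + n.
So α = 132 − 111 = 21 and β = 28 − 19 = 9.

Gamma(shape=21, rate=9)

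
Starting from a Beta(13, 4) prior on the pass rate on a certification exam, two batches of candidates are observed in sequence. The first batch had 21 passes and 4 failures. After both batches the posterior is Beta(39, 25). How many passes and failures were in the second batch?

Because Beta–binomial updating is additive in the counts, the combined data contributed (α_post−α_prior, β_post−β_prior) successes and failures.
Total across both batches: 39−13=26 passes, 25−4=21 failures.
Subtract the first batch: 26−21=5 passes and 21−4=17 failures.

5 passes and 17 failures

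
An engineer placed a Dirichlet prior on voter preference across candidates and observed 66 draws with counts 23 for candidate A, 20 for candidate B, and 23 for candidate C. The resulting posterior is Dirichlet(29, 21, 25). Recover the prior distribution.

Dirichlet(6, 1, 2)

For a Dirichlet(α) prior with multinomial counts c, the posterior is Dirichlet(α + c) componentwise.
Subtract each count from the matching posterior parameter: 29−23=6, 21−20=1, 25−23=2.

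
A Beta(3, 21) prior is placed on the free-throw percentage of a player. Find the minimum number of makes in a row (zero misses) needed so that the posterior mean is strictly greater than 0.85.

After k makes and 0 misses the posterior is Beta(3+k, 21), with mean (3+k)/(3+21+k).
Set (3+k)/(24+k) > 0.85 and solve: k > (0.85·24 − 3)/(1 − 0.85) = 116.000.
The smallest integer exceeding 116.000 is 117.

k = 117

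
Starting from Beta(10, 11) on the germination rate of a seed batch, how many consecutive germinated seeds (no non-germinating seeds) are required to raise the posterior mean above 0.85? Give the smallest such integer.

k = 53

After k germinated seeds and 0 non-germinating seeds the posterior is Beta(10+k, 11), with mean (10+k)/(10+11+k).
Set (10+k)/(21+k) > 0.85 and solve: k > (0.85·21 − 10)/(1 − 0.85) = 52.333.
The smallest integer exceeding 52.333 is 53, and checking k=53: (63)/(74) = 0.8514 > 0.85.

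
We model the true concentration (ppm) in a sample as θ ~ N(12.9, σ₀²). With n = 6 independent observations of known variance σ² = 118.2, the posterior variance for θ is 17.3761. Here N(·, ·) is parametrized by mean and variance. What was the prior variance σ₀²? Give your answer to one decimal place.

For the Normal–Normal model with known σ², precisions add: τ_n = τ₀ + n/σ².
So 1/σ₀² = 1/17.3761 − 6/118.2 = 0.057550 − 0.050761 = 0.006789.
Hence σ₀² = 1/0.006789 ≈ 147.3.

σ₀² = 147.3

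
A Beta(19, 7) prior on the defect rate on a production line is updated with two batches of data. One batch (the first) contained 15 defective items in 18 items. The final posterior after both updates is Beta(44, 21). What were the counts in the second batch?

10 defective items and 11 good items

Sequential conjugate updates are equivalent to a single update on the pooled data, so total successes = posterior α − prior α and total failures = posterior β − prior β.
Total across both batches: 44−19=25 defective items, 21−7=14 good items.
Subtract the first batch: 25−15=10 defective items and 14−3=11 good items.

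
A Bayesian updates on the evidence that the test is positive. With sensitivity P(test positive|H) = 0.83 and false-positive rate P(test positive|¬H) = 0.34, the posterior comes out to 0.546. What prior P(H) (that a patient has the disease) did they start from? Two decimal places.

P(H) = 0.33

In odds form, posterior odds = prior odds × likelihood ratio, so prior odds = posterior odds ÷ LR.
Posterior odds = 0.546/(1−0.546) = 1.2026. LR = 0.83/0.34 = 2.4412.
Prior odds = 1.2026/2.4412 = 0.4926, so P(H) = 0.4926/(1+0.4926) ≈ 0.33.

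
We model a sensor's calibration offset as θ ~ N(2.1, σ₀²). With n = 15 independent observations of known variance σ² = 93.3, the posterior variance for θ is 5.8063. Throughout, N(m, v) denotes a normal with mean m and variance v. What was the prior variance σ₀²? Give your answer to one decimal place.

For the Normal–Normal model with known σ², precisions add: τ_n = τ₀ + n/σ².
So 1/σ₀² = 1/5.8063 − 15/93.3 = 0.172227 − 0.160772 = 0.011455.
Hence σ₀² = 1/0.011455 ≈ 87.3.

σ₀² = 87.3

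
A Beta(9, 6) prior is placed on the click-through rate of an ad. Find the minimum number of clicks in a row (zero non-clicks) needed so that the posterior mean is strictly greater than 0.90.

After k clicks and 0 non-clicks the posterior is Beta(9+k, 6), with mean (9+k)/(9+6+k).
Set (9+k)/(15+k) > 0.90 and solve: k > (0.90·15 − 9)/(1 − 0.90) = 45.000.
The smallest integer exceeding 45.000 is 46, and checking k=46: (55)/(61) = 0.9016 > 0.90.

k = 46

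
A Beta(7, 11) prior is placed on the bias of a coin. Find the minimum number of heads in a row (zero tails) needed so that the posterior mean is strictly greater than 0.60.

k = 10

After k heads and 0 tails the posterior is Beta(7+k, 11), with mean (7+k)/(7+11+k).
Set (7+k)/(18+k) > 0.60 and solve: k > (0.60·18 − 7)/(1 − 0.60) = 9.500.
The smallest integer exceeding 9.500 is 10, and checking k=10: (17)/(28) = 0.6071 > 0.60.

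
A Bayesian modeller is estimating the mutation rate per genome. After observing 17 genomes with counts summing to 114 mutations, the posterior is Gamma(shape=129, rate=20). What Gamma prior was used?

Gamma–Poisson conjugacy: posterior shape = α + Σxᵢ, posterior rate = β + n.
So α = 129 − 114 = 15 and β = 20 − 17 = 3.

Gamma(shape=15, rate=3)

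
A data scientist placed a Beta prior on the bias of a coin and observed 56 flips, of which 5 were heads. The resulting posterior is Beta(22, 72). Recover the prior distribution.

Under Beta–binomial conjugacy the posterior parameters are (a+s, b+f).
Subtract the data counts: 22−5=17, 72−51=21.

Beta(17, 21)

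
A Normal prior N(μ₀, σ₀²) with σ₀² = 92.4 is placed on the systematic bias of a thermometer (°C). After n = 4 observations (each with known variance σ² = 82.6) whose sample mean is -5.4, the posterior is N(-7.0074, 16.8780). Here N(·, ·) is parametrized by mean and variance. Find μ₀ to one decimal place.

The posterior mean is a precision-weighted average: μ_n = (τ₀μ₀ + τ_data·x̄)/(τ₀+τ_data), with τ₀=1/σ₀² and τ_data=n/σ².
Here τ₀ = 1/92.4 = 0.010823 and τ_data = 4/82.6 = 0.048426, so τ_n = 0.059249.
Rearranging for μ₀: μ₀ = (μ_n·τ_n − τ_data·x̄)/τ₀ = (-7.0074·0.059249 − 0.048426·-5.4) / 0.010823 = -0.153681/0.010823 ≈ -14.2.

μ₀ = -14.2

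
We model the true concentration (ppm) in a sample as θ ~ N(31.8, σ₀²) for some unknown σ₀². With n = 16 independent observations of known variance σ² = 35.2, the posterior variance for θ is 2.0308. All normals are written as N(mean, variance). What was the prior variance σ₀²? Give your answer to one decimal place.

σ₀² = 26.4

For the Normal–Normal model with known σ², precisions add: τ_n = τ₀ + n/σ².
So 1/σ₀² = 1/2.0308 − 16/35.2 = 0.492417 − 0.454545 = 0.037872.
Hence σ₀² = 1/0.037872 ≈ 26.4.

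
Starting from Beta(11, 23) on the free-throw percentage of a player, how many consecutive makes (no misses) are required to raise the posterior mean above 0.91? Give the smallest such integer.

k = 222

After k makes and 0 misses the posterior is Beta(11+k, 23), with mean (11+k)/(11+23+k).
Set (11+k)/(34+k) > 0.91 and solve: k > (0.91·34 − 11)/(1 − 0.91) = 221.556.
The smallest integer exceeding 221.556 is 222.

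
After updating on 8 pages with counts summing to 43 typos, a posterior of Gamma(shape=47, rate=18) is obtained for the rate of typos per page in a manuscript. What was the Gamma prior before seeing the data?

Gamma–Poisson conjugacy: posterior shape = α + Σxᵢ, posterior rate = β + n.
So α = 47 − 43 = 4 and β = 18 − 8 = 10.

Gamma(shape=4, rate=10)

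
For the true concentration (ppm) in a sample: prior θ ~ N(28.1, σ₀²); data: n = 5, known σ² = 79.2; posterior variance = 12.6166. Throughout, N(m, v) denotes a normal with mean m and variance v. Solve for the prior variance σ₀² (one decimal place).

Posterior precision equals prior precision plus data precision: 1/σ_n² = 1/σ₀² + n/σ².
So 1/σ₀² = 1/12.6166 − 5/79.2 = 0.079261 − 0.063131 = 0.016130.
Hence σ₀² = 1/0.016130 ≈ 62.0.

σ₀² = 62.0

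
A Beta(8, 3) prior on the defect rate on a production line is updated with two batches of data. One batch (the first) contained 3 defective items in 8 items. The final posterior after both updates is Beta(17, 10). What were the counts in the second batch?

Sequential conjugate updates are equivalent to a single update on the pooled data, so total successes = posterior α − prior α and total failures = posterior β − prior β.
Total across both batches: 17−8=9 defective items, 10−3=7 good items.
Subtract the first batch: 9−3=6 defective items and 7−5=2 good items.

6 defective items and 2 good items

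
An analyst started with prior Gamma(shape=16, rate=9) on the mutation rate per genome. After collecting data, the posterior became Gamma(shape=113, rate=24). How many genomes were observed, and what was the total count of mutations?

n = 15 genomes with total 97 mutations

A Gamma(α, β) prior (rate parametrization) on a Poisson rate with n observations summing to S gives posterior Gamma(α+S, β+n).
Matching: Σxᵢ = 113 − 16 = 97 and n = 24 − 9 = 15.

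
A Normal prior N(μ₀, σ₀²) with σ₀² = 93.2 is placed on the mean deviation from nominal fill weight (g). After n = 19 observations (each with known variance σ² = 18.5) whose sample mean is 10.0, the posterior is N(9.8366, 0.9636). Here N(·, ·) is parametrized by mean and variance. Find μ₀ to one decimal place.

μ₀ = -5.8

With known observation variance, the Normal–Normal posterior has precision τ_n = τ₀ + n/σ² and mean μ_n = (τ₀μ₀ + (n/σ²)x̄)/τ_n.
Here τ₀ = 1/93.2 = 0.010730 and τ_data = 19/18.5 = 1.027027, so τ_n = 1.037757.
Rearranging for μ₀: μ₀ = (μ_n·τ_n − τ_data·x̄)/τ₀ = (9.8366·1.037757 − 1.027027·10.0) / 0.010730 = -0.062269/0.010730 ≈ -5.8.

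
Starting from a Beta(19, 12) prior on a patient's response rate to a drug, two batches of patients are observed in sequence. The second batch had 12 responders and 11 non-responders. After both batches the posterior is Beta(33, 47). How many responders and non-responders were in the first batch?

Sequential conjugate updates are equivalent to a single update on the pooled data, so total successes = posterior α − prior α and total failures = posterior β − prior β.
Total across both batches: 33−19=14 responders, 47−12=35 non-responders.
Subtract the second batch: 14−12=2 responders and 35−11=24 non-responders.

2 responders and 24 non-responders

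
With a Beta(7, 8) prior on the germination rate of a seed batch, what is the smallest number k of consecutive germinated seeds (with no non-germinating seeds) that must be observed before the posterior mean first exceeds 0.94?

After k germinated seeds and 0 non-germinating seeds the posterior is Beta(7+k, 8), with mean (7+k)/(7+8+k).
Set (7+k)/(15+k) > 0.94 and solve: k > (0.94·15 − 7)/(1 − 0.94) = 118.333.
The smallest integer exceeding 118.333 is 119.

k = 119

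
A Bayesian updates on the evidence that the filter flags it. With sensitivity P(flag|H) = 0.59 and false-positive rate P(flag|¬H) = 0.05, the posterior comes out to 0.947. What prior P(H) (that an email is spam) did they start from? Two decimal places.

In odds form, posterior odds = prior odds × likelihood ratio, so prior odds = posterior odds ÷ LR.
Posterior odds = 0.947/(1−0.947) = 17.8679. LR = 0.59/0.05 = 11.8000.
Prior odds = 17.8679/11.8000 = 1.5142, so P(H) = 1.5142/(1+1.5142) ≈ 0.60.

P(H) = 0.60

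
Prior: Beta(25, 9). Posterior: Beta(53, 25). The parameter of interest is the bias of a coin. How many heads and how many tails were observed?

28 heads and 16 tails

Under Beta–binomial conjugacy the posterior parameters are (a+s, b+f).
Match parameters: s=53−25=28, f=25−9=16.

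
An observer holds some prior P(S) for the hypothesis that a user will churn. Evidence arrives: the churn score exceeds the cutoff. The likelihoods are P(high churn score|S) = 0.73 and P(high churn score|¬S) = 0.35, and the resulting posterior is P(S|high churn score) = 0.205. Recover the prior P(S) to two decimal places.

P(S) = 0.11

Bayes' rule in odds form gives O(S|E) = O(S)·[P(E|S)/P(E|¬S)], hence O(S) = O(S|E)/LR.
Posterior odds = 0.205/(1−0.205) = 0.2579. LR = 0.73/0.35 = 2.0857.
Prior odds = 0.2579/2.0857 = 0.1237, so P(S) = 0.1237/(1+0.1237) ≈ 0.11.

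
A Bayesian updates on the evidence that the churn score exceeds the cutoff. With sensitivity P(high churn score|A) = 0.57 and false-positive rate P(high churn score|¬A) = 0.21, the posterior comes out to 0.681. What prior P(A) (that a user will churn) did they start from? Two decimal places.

In odds form, posterior odds = prior odds × likelihood ratio, so prior odds = posterior odds ÷ LR.
Posterior odds = 0.681/(1−0.681) = 2.1348. LR = 0.57/0.21 = 2.7143.
Prior odds = 2.1348/2.7143 = 0.7865, so P(A) = 0.7865/(1+0.7865) ≈ 0.44.

P(A) = 0.44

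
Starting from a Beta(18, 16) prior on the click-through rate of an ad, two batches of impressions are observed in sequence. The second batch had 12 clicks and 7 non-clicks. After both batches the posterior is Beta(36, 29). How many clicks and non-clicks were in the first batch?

6 clicks and 6 non-clicks

Sequential conjugate updates are equivalent to a single update on the pooled data, so total successes = posterior α − prior α and total failures = posterior β − prior β.
Total across both batches: 36−18=18 clicks, 29−16=13 non-clicks.
Subtract the second batch: 18−12=6 clicks and 13−7=6 non-clicks.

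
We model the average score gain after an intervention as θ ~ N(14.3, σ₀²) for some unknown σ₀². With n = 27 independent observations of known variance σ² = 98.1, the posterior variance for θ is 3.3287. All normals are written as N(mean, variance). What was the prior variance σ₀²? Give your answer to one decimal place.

σ₀² = 39.7

Posterior precision equals prior precision plus data precision: 1/σ_n² = 1/σ₀² + n/σ².
So 1/σ₀² = 1/3.3287 − 27/98.1 = 0.300418 − 0.275229 = 0.025189.
Hence σ₀² = 1/0.025189 ≈ 39.7.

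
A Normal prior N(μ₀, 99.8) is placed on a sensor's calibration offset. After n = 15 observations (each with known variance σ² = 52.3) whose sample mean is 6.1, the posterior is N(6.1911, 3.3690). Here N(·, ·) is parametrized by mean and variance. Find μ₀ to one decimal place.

With known observation variance, the Normal–Normal posterior has precision τ_n = τ₀ + n/σ² and mean μ_n = (τ₀μ₀ + (n/σ²)x̄)/τ_n.
Here τ₀ = 1/99.8 = 0.010020 and τ_data = 15/52.3 = 0.286807, so τ_n = 0.296827.
Rearranging for μ₀: μ₀ = (μ_n·τ_n − τ_data·x̄)/τ₀ = (6.1911·0.296827 − 0.286807·6.1) / 0.010020 = 0.088163/0.010020 ≈ 8.8.

μ₀ = 8.8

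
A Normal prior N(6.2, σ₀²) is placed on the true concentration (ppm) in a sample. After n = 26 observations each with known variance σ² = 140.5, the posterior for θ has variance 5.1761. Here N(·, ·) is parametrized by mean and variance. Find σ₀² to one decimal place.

Posterior precision equals prior precision plus data precision: 1/σ_n² = 1/σ₀² + n/σ².
So 1/σ₀² = 1/5.1761 − 26/140.5 = 0.193196 − 0.185053 = 0.008143.
Hence σ₀² = 1/0.008143 ≈ 122.8.

σ₀² = 122.8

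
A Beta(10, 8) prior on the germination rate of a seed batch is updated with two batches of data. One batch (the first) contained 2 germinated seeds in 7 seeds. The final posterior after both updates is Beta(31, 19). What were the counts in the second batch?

Sequential conjugate updates are equivalent to a single update on the pooled data, so total successes = posterior α − prior α and total failures = posterior β − prior β.
Total across both batches: 31−10=21 germinated seeds, 19−8=11 non-germinating seeds.
Subtract the first batch: 21−2=19 germinated seeds and 11−5=6 non-germinating seeds.

19 germinated seeds and 6 non-germinating seeds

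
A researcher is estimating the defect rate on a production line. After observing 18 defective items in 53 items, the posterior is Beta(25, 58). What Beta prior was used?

Beta is conjugate to the binomial likelihood: posterior = Beta(a+s, b+f).
Subtract the data counts: 25−18=7, 58−35=23.

Beta(7, 23)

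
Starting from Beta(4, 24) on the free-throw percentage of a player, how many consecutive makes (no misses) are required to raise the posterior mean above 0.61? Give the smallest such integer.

After k makes and 0 misses the posterior is Beta(4+k, 24), with mean (4+k)/(4+24+k).
Set (4+k)/(28+k) > 0.61 and solve: k > (0.61·28 − 4)/(1 − 0.61) = 33.538.
The smallest integer exceeding 33.538 is 34.

k = 34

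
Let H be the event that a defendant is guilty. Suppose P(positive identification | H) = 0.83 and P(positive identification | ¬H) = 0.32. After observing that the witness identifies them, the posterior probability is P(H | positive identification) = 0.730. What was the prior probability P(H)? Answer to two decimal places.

In odds form, posterior odds = prior odds × likelihood ratio, so prior odds = posterior odds ÷ LR.
Posterior odds = 0.730/(1−0.730) = 2.7037. LR = 0.83/0.32 = 2.5938.
Prior odds = 2.7037/2.5938 = 1.0424, so P(H) = 1.0424/(1+1.0424) ≈ 0.51.

P(H) = 0.51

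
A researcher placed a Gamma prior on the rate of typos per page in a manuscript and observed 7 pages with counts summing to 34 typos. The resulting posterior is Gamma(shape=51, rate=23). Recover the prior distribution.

Gamma–Poisson conjugacy: posterior shape = α + Σxᵢ, posterior rate = β + n.
So α = 51 − 34 = 17 and β = 23 − 7 = 16.

Gamma(shape=17, rate=16)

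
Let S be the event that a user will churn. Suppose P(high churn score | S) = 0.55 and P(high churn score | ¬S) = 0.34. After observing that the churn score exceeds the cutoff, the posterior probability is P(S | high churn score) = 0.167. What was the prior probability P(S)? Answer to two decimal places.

In odds form, posterior odds = prior odds × likelihood ratio, so prior odds = posterior odds ÷ LR.
Posterior odds = 0.167/(1−0.167) = 0.2005. LR = 0.55/0.34 = 1.6176.
Prior odds = 0.2005/1.6176 = 0.1239, so P(S) = 0.1239/(1+0.1239) ≈ 0.11.

P(S) = 0.11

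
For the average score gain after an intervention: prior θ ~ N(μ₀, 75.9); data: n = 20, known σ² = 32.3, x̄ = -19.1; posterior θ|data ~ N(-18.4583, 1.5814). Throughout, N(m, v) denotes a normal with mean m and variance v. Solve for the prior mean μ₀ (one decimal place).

μ₀ = 11.7

With known observation variance, the Normal–Normal posterior has precision τ_n = τ₀ + n/σ² and mean μ_n = (τ₀μ₀ + (n/σ²)x̄)/τ_n.
Here τ₀ = 1/75.9 = 0.013175 and τ_data = 20/32.3 = 0.619195, so τ_n = 0.632370.
Rearranging for μ₀: μ₀ = (μ_n·τ_n − τ_data·x̄)/τ₀ = (-18.4583·0.632370 − 0.619195·-19.1) / 0.013175 = 0.154149/0.013175 ≈ 11.7.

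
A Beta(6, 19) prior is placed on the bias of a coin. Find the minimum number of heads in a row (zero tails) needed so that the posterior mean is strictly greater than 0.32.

After k heads and 0 tails the posterior is Beta(6+k, 19), with mean (6+k)/(6+19+k).
Set (6+k)/(25+k) > 0.32 and solve: k > (0.32·25 − 6)/(1 − 0.32) = 2.941.
The smallest integer exceeding 2.941 is 3.

k = 3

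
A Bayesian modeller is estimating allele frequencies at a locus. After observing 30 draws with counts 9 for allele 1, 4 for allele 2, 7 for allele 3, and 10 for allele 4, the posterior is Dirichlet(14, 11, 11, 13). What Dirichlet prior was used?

For a Dirichlet(α) prior with multinomial counts c, the posterior is Dirichlet(α + c) componentwise.
Subtract each count from the matching posterior parameter: 14−9=5, 11−4=7, 11−7=4, 13−10=3.

Dirichlet(5, 7, 4, 3)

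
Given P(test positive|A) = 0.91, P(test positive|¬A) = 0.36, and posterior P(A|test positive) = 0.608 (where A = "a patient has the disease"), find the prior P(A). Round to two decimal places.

P(A) = 0.38

In odds form, posterior odds = prior odds × likelihood ratio, so prior odds = posterior odds ÷ LR.
Posterior odds = 0.608/(1−0.608) = 1.5510. LR = 0.91/0.36 = 2.5278.
Prior odds = 1.5510/2.5278 = 0.6136, so P(A) = 0.6136/(1+0.6136) ≈ 0.38.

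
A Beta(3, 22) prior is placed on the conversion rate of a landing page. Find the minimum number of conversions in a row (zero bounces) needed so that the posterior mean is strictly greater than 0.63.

k = 35

After k conversions and 0 bounces the posterior is Beta(3+k, 22), with mean (3+k)/(3+22+k).
Set (3+k)/(25+k) > 0.63 and solve: k > (0.63·25 − 3)/(1 − 0.63) = 34.459.
The smallest integer exceeding 34.459 is 35.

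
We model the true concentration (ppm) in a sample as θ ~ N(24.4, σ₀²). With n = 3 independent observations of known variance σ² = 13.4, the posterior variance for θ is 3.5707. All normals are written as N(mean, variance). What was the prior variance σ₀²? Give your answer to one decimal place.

σ₀² = 17.8

Posterior precision equals prior precision plus data precision: 1/σ_n² = 1/σ₀² + n/σ².
So 1/σ₀² = 1/3.5707 − 3/13.4 = 0.280057 − 0.223881 = 0.056176.
Hence σ₀² = 1/0.056176 ≈ 17.8.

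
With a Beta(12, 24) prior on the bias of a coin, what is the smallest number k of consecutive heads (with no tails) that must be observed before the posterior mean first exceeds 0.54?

After k heads and 0 tails the posterior is Beta(12+k, 24), with mean (12+k)/(12+24+k).
Set (12+k)/(36+k) > 0.54 and solve: k > (0.54·36 − 12)/(1 − 0.54) = 16.174.
The smallest integer exceeding 16.174 is 17.

k = 17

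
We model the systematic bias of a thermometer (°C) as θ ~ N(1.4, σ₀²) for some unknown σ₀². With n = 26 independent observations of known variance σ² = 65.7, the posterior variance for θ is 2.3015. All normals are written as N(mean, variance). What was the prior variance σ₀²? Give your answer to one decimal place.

σ₀² = 25.8

For the Normal–Normal model with known σ², precisions add: τ_n = τ₀ + n/σ².
So 1/σ₀² = 1/2.3015 − 26/65.7 = 0.434499 − 0.395738 = 0.038761.
Hence σ₀² = 1/0.038761 ≈ 25.8.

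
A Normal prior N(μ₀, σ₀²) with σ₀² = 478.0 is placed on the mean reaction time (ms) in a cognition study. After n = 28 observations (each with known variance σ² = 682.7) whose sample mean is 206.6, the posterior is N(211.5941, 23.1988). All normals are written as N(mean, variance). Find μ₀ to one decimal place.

μ₀ = 309.5

With known observation variance, the Normal–Normal posterior has precision τ_n = τ₀ + n/σ² and mean μ_n = (τ₀μ₀ + (n/σ²)x̄)/τ_n.
Here τ₀ = 1/478.0 = 0.002092 and τ_data = 28/682.7 = 0.041014, so τ_n = 0.043106.
Rearranging for μ₀: μ₀ = (μ_n·τ_n − τ_data·x̄)/τ₀ = (211.5941·0.043106 − 0.041014·206.6) / 0.002092 = 0.647483/0.002092 ≈ 309.5.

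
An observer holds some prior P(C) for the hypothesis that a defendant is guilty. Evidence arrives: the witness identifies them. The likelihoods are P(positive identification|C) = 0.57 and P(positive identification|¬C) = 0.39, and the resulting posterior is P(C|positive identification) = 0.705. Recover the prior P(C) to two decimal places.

P(C) = 0.62

In odds form, posterior odds = prior odds × likelihood ratio, so prior odds = posterior odds ÷ LR.
Posterior odds = 0.705/(1−0.705) = 2.3898. LR = 0.57/0.39 = 1.4615.
Prior odds = 2.3898/1.4615 = 1.6352, so P(C) = 1.6352/(1+1.6352) ≈ 0.62.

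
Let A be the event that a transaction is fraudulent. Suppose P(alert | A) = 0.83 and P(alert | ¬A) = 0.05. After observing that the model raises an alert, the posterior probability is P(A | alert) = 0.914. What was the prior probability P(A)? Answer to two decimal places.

P(A) = 0.39

In odds form, posterior odds = prior odds × likelihood ratio, so prior odds = posterior odds ÷ LR.
Posterior odds = 0.914/(1−0.914) = 10.6279. LR = 0.83/0.05 = 16.6000.
Prior odds = 10.6279/16.6000 = 0.6402, so P(A) = 0.6402/(1+0.6402) ≈ 0.39.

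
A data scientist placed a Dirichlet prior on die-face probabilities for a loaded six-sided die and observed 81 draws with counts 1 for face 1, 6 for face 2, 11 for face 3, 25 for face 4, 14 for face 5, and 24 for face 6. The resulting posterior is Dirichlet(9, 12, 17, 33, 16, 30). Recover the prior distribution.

For a Dirichlet(α) prior with multinomial counts c, the posterior is Dirichlet(α + c) componentwise.
Subtract each count from the matching posterior parameter: 9−1=8, 12−6=6, 17−11=6, 33−25=8, 16−14=2, 30−24=6.

Dirichlet(8, 6, 6, 8, 2, 6)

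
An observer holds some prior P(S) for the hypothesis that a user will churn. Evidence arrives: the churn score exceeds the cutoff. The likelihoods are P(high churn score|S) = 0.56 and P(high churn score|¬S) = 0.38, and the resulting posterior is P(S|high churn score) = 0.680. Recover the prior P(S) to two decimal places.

P(S) = 0.59

Bayes' rule in odds form gives O(S|E) = O(S)·[P(E|S)/P(E|¬S)], hence O(S) = O(S|E)/LR.
Posterior odds = 0.680/(1−0.680) = 2.1250. LR = 0.56/0.38 = 1.4737.
Prior odds = 2.1250/1.4737 = 1.4419, so P(S) = 1.4419/(1+1.4419) ≈ 0.59.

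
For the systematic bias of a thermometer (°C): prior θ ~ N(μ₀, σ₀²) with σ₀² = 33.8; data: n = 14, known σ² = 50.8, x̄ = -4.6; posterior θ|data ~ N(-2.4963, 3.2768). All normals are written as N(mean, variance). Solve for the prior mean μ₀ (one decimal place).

The posterior mean is a precision-weighted average: μ_n = (τ₀μ₀ + τ_data·x̄)/(τ₀+τ_data), with τ₀=1/σ₀² and τ_data=n/σ².
Here τ₀ = 1/33.8 = 0.029586 and τ_data = 14/50.8 = 0.275591, so τ_n = 0.305177.
Rearranging for μ₀: μ₀ = (μ_n·τ_n − τ_data·x̄)/τ₀ = (-2.4963·0.305177 − 0.275591·-4.6) / 0.029586 = 0.505905/0.029586 ≈ 17.1.

μ₀ = 17.1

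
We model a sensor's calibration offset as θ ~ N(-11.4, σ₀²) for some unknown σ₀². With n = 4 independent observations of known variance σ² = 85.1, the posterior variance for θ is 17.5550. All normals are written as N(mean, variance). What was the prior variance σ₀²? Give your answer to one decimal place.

For the Normal–Normal model with known σ², precisions add: τ_n = τ₀ + n/σ².
So 1/σ₀² = 1/17.5550 − 4/85.1 = 0.056964 − 0.047004 = 0.009960.
Hence σ₀² = 1/0.009960 ≈ 100.4.

σ₀² = 100.4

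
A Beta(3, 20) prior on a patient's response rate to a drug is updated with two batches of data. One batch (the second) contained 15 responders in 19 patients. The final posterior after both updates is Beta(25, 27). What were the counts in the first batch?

7 responders and 3 non-responders

Because Beta–binomial updating is additive in the counts, the combined data contributed (α_post−α_prior, β_post−β_prior) successes and failures.
Total across both batches: 25−3=22 responders, 27−20=7 non-responders.
Subtract the second batch: 22−15=7 responders and 7−4=3 non-responders.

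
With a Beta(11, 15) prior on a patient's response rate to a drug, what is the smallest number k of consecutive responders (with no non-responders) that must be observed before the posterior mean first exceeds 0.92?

k = 162

After k responders and 0 non-responders the posterior is Beta(11+k, 15), with mean (11+k)/(11+15+k).
Set (11+k)/(26+k) > 0.92 and solve: k > (0.92·26 − 11)/(1 − 0.92) = 161.500.
The smallest integer exceeding 161.500 is 162, and checking k=162: (173)/(188) = 0.9202 > 0.92.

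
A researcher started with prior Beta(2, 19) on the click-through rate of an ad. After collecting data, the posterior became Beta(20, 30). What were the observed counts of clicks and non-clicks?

18 clicks and 11 non-clicks

Under Beta–binomial conjugacy the posterior parameters are (a+s, b+f).
So s = 20 − 2 = 18 and f = 30 − 19 = 11.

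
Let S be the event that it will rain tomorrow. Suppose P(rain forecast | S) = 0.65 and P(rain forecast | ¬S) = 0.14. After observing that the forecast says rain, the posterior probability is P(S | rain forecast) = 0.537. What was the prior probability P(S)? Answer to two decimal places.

In odds form, posterior odds = prior odds × likelihood ratio, so prior odds = posterior odds ÷ LR.
Posterior odds = 0.537/(1−0.537) = 1.1598. LR = 0.65/0.14 = 4.6429.
Prior odds = 1.1598/4.6429 = 0.2498, so P(S) = 0.2498/(1+0.2498) ≈ 0.20.

P(S) = 0.20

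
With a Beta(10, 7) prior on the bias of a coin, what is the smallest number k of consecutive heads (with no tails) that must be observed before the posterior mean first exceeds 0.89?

After k heads and 0 tails the posterior is Beta(10+k, 7), with mean (10+k)/(10+7+k).
Set (10+k)/(17+k) > 0.89 and solve: k > (0.89·17 − 10)/(1 − 0.89) = 46.636.
The smallest integer exceeding 46.636 is 47.

k = 47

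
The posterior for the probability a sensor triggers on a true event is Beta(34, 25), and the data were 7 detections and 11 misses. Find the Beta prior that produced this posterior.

Beta(27, 14)

Beta is conjugate to the binomial likelihood: posterior = Beta(α+s, β+f).
Subtract the data counts: 34−7=27, 25−11=14.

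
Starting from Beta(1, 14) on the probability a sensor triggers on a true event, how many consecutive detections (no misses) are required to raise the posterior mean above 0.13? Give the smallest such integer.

k = 2

After k detections and 0 misses the posterior is Beta(1+k, 14), with mean (1+k)/(1+14+k).
Set (1+k)/(15+k) > 0.13 and solve: k > (0.13·15 − 1)/(1 − 0.13) = 1.092.
The smallest integer exceeding 1.092 is 2, and checking k=2: (3)/(17) = 0.1765 > 0.13.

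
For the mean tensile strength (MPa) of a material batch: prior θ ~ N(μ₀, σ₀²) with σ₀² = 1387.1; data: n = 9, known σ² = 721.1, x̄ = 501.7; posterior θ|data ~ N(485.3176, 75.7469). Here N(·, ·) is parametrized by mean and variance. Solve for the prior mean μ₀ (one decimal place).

With known observation variance, the Normal–Normal posterior has precision τ_n = τ₀ + n/σ² and mean μ_n = (τ₀μ₀ + (n/σ²)x̄)/τ_n.
Here τ₀ = 1/1387.1 = 0.000721 and τ_data = 9/721.1 = 0.012481, so τ_n = 0.013202.
Rearranging for μ₀: μ₀ = (μ_n·τ_n − τ_data·x̄)/τ₀ = (485.3176·0.013202 − 0.012481·501.7) / 0.000721 = 0.145445/0.000721 ≈ 201.7.

μ₀ = 201.7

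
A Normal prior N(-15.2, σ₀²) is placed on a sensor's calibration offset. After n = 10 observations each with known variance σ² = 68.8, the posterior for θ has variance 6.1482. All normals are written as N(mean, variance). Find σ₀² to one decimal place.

Posterior precision equals prior precision plus data precision: 1/σ_n² = 1/σ₀² + n/σ².
So 1/σ₀² = 1/6.1482 − 10/68.8 = 0.162649 − 0.145349 = 0.017300.
Hence σ₀² = 1/0.017300 ≈ 57.8.

σ₀² = 57.8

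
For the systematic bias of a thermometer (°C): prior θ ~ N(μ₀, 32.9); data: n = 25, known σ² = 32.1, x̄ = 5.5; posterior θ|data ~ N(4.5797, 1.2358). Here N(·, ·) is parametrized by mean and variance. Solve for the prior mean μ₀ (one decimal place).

With known observation variance, the Normal–Normal posterior has precision τ_n = τ₀ + n/σ² and mean μ_n = (τ₀μ₀ + (n/σ²)x̄)/τ_n.
Here τ₀ = 1/32.9 = 0.030395 and τ_data = 25/32.1 = 0.778816, so τ_n = 0.809211.
Rearranging for μ₀: μ₀ = (μ_n·τ_n − τ_data·x̄)/τ₀ = (4.5797·0.809211 − 0.778816·5.5) / 0.030395 = -0.577544/0.030395 ≈ -19.0.

μ₀ = -19.0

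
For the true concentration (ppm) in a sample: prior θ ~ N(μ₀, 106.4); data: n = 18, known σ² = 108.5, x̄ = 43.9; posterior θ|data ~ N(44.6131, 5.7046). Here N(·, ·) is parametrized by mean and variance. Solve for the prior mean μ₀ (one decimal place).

μ₀ = 57.2

With known observation variance, the Normal–Normal posterior has precision τ_n = τ₀ + n/σ² and mean μ_n = (τ₀μ₀ + (n/σ²)x̄)/τ_n.
Here τ₀ = 1/106.4 = 0.009398 and τ_data = 18/108.5 = 0.165899, so τ_n = 0.175297.
Rearranging for μ₀: μ₀ = (μ_n·τ_n − τ_data·x̄)/τ₀ = (44.6131·0.175297 − 0.165899·43.9) / 0.009398 = 0.537576/0.009398 ≈ 57.2.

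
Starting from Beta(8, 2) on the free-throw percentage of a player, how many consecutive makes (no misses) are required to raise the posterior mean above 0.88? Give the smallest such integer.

After k makes and 0 misses the posterior is Beta(8+k, 2), with mean (8+k)/(8+2+k).
Set (8+k)/(10+k) > 0.88 and solve: k > (0.88·10 − 8)/(1 − 0.88) = 6.667.
The smallest integer exceeding 6.667 is 7, and checking k=7: (15)/(17) = 0.8824 > 0.88.

k = 7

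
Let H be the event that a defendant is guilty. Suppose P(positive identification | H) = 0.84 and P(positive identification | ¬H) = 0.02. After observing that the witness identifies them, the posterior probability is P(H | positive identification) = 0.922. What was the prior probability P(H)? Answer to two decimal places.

P(H) = 0.22

Bayes' rule in odds form gives O(H|E) = O(H)·[P(E|H)/P(E|¬H)], hence O(H) = O(H|E)/LR.
Posterior odds = 0.922/(1−0.922) = 11.8205. LR = 0.84/0.02 = 42.0000.
Prior odds = 11.8205/42.0000 = 0.2814, so P(H) = 0.2814/(1+0.2814) ≈ 0.22.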